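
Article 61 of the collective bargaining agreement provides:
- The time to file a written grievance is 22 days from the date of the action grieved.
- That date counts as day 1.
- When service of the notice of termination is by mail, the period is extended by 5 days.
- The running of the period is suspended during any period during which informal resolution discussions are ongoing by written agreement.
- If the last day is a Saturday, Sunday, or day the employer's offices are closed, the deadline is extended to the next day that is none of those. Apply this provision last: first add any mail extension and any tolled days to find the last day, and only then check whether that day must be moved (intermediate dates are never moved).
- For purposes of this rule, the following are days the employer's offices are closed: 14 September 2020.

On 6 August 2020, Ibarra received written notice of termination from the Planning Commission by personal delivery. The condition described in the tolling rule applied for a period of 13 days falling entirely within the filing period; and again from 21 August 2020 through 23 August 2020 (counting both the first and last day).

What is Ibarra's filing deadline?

September 15, 2020

Counting 6 August 2020 as day 1, day 22 is August 27, 2020.
Service was not by mail, so no mail extension applies.
Tolling adds 13 days: August 27, 2020 + 13 days = September 9, 2020.
From August 21, 2020 through August 23, 2020 inclusive is 3 days; tolling adds 3 days: September 9, 2020 + 3 days = September 12, 2020.
September 12, 2020 is Saturday; September 13, 2020 is Sunday; September 14, 2020 is a listed holiday. The next qualifying day is September 15, 2020.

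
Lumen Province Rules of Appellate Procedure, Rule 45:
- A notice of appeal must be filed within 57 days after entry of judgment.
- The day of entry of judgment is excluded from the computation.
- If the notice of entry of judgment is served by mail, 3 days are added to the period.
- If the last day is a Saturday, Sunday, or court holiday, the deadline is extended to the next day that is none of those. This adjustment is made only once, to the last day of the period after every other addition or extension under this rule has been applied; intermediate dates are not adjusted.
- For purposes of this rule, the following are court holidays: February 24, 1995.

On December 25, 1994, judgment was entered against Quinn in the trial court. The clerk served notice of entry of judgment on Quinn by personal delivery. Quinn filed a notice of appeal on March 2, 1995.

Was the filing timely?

57 days after December 25, 1994 is February 20, 1995.
Service was not by mail, so no mail extension applies.
February 20, 1995 is a Monday and not a court holiday, so no extension applies.
The deadline is February 20, 1995; the filing on March 2, 1995 is after that date.

No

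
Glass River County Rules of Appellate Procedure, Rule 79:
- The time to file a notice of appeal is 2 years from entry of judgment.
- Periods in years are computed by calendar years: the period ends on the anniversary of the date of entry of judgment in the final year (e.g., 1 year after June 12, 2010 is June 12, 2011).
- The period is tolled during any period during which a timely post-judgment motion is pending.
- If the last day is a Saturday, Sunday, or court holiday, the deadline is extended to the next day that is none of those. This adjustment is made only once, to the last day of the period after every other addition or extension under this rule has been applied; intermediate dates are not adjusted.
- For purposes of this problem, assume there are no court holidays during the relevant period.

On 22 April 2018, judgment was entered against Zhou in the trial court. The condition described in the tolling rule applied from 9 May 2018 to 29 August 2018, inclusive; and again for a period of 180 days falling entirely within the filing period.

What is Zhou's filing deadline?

2 years after 22 April 2018 is April 22, 2020.
From May 9, 2018 through August 29, 2018 inclusive is 113 days; tolling adds 113 days: April 22, 2020 + 113 days = August 13, 2020.
Tolling adds 180 days: August 13, 2020 + 180 days = February 9, 2021.
February 9, 2021 is a Tuesday and not a court holiday, so no extension applies.

February 9, 2021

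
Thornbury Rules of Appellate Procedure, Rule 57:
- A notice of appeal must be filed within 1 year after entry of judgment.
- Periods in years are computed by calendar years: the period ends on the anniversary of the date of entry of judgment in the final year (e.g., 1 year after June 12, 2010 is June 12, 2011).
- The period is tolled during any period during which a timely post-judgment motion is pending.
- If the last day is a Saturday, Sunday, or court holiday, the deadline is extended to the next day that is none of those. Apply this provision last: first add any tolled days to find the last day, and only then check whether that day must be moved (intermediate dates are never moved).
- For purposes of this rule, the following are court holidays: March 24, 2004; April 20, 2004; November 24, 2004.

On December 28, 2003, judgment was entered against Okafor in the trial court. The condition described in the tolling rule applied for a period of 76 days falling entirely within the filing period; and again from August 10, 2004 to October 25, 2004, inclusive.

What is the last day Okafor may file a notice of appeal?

1 year after December 28, 2003 is December 28, 2004.
Tolling adds 76 days: December 28, 2004 + 76 days = March 14, 2005.
From August 10, 2004 through October 25, 2004 inclusive is 77 days; tolling adds 77 days: March 14, 2005 + 77 days = May 30, 2005.
May 30, 2005 is a Monday and not a court holiday, so no extension applies.

May 30, 2005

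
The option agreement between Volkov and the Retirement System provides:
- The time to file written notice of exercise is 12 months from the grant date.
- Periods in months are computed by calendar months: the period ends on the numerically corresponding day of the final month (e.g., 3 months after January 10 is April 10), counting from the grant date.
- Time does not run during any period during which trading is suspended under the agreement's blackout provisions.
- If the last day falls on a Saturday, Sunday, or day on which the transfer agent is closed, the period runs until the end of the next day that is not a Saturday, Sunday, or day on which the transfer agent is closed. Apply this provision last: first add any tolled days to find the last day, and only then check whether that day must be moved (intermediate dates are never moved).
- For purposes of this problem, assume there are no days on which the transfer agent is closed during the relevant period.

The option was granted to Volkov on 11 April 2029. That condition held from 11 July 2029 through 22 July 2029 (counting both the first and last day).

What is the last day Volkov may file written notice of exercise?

April 23, 2030

12 months after 11 April 2029 is April 11, 2030.
From July 11, 2029 through July 22, 2029 inclusive is 12 days; tolling adds 12 days: April 11, 2030 + 12 days = April 23, 2030.
April 23, 2030 is a Tuesday and not a day on which the transfer agent is closed, so no extension applies.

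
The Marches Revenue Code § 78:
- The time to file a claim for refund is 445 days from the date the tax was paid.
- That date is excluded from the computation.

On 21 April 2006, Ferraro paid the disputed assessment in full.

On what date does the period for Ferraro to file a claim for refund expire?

445 days after 21 April 2006 is July 10, 2007.

July 10, 2007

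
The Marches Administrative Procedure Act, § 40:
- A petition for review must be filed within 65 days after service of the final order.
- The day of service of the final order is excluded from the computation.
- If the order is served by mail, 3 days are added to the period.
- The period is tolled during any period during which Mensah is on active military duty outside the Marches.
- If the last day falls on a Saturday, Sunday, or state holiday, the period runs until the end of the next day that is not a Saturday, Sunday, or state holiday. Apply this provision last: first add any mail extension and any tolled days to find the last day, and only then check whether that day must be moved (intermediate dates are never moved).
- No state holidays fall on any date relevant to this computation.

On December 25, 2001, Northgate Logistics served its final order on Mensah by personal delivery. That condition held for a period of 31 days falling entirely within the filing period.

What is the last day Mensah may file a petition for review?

65 days after December 25, 2001 is February 28, 2002.
Service was not by mail, so no mail extension applies.
Tolling adds 31 days: February 28, 2002 + 31 days = March 31, 2002.
March 31, 2002 is Sunday. The next qualifying day is April 1, 2002.

April 1, 2002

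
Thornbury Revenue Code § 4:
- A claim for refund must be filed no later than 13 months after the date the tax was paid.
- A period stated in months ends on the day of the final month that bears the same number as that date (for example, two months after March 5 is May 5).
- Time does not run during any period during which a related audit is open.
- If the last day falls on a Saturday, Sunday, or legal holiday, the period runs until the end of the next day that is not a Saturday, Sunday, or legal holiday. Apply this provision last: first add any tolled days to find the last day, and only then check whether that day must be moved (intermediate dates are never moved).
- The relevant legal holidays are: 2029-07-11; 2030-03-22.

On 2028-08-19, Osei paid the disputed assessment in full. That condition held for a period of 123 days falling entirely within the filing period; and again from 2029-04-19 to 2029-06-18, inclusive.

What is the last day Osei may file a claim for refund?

13 months after 2028-08-19 is September 19, 2029.
Tolling adds 123 days: September 19, 2029 + 123 days = January 20, 2030.
From April 19, 2029 through June 18, 2029 inclusive is 61 days; tolling adds 61 days: January 20, 2030 + 61 days = March 22, 2030.
March 22, 2030 is a listed holiday; March 23, 2030 is Saturday; March 24, 2030 is Sunday. The next qualifying day is March 25, 2030.

March 25, 2030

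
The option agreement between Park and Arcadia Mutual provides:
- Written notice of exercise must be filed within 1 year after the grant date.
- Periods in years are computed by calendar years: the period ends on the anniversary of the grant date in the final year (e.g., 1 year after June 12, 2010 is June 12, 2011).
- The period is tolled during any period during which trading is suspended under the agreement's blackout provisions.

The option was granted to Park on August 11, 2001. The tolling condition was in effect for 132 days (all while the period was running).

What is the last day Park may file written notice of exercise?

December 21, 2002

1 year after August 11, 2001 is August 11, 2002.
Tolling adds 132 days: August 11, 2002 + 132 days = December 21, 2002.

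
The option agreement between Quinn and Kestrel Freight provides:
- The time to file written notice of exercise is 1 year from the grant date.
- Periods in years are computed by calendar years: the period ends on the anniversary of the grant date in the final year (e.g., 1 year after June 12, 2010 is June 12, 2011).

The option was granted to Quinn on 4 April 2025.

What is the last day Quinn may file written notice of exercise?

April 4, 2026

1 year after 4 April 2025 is April 4, 2026.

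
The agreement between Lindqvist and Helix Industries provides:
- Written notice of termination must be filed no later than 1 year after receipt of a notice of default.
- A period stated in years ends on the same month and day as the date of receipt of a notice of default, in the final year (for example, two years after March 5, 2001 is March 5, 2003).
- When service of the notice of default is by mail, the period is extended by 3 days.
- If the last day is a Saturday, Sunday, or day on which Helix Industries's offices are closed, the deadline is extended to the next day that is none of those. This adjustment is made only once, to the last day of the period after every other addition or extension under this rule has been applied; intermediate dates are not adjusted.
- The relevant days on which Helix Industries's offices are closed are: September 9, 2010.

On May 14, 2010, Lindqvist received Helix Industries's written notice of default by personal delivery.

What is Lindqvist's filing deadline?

May 16, 2011

1 year after May 14, 2010 is May 14, 2011.
Service was not by mail, so no mail extension applies.
May 14, 2011 is Saturday; May 15, 2011 is Sunday. The next qualifying day is May 16, 2011.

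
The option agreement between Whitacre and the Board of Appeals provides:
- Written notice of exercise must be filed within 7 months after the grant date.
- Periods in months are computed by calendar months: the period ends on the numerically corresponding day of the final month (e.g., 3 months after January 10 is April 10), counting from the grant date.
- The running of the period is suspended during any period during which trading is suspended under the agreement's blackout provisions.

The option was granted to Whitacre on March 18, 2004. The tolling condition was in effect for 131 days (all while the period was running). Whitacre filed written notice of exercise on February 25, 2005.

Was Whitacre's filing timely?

Yes

7 months after March 18, 2004 is October 18, 2004.
Tolling adds 131 days: October 18, 2004 + 131 days = February 26, 2005.
The deadline is February 26, 2005; the filing on February 25, 2005 is on or before that date.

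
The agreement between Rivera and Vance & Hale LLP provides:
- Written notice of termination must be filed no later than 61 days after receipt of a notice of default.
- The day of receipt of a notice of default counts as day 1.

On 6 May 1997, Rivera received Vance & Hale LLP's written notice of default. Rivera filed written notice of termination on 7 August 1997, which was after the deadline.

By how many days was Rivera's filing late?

Counting 6 May 1997 as day 1, day 61 is July 5, 1997.
The deadline is July 5, 1997; from July 5, 1997 to August 7, 1997 is 33 days.

33 days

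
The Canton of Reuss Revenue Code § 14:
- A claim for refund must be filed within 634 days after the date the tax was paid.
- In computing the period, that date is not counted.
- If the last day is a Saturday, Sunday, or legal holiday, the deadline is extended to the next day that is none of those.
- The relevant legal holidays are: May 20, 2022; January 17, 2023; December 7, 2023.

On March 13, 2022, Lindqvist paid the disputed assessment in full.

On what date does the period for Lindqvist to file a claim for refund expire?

634 days after March 13, 2022 is December 7, 2023.
December 7, 2023 is a listed holiday. The next qualifying day is December 8, 2023.

December 8, 2023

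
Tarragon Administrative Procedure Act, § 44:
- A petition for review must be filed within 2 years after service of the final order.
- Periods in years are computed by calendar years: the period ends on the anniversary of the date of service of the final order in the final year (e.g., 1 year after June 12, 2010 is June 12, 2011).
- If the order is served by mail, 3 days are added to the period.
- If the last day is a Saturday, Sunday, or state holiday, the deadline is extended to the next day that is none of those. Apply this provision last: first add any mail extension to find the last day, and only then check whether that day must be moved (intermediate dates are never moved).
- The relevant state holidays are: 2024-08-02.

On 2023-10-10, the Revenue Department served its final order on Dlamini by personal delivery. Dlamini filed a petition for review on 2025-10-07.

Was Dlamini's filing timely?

Yes

2 years after 2023-10-10 is October 10, 2025.
Service was not by mail, so no mail extension applies.
October 10, 2025 is a Friday and not a state holiday, so no extension applies.
The deadline is October 10, 2025; the filing on October 7, 2025 is on or before that date.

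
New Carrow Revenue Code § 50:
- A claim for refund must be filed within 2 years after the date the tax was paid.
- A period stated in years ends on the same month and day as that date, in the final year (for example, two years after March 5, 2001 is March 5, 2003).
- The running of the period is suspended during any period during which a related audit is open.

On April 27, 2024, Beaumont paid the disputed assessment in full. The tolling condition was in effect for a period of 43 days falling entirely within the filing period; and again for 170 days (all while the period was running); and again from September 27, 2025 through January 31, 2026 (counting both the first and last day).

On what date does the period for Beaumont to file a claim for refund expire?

2 years after April 27, 2024 is April 27, 2026.
Tolling adds 43 days: April 27, 2026 + 43 days = June 9, 2026.
Tolling adds 170 days: June 9, 2026 + 170 days = November 26, 2026.
From September 27, 2025 through January 31, 2026 inclusive is 127 days; tolling adds 127 days: November 26, 2026 + 127 days = April 2, 2027.

April 2, 2027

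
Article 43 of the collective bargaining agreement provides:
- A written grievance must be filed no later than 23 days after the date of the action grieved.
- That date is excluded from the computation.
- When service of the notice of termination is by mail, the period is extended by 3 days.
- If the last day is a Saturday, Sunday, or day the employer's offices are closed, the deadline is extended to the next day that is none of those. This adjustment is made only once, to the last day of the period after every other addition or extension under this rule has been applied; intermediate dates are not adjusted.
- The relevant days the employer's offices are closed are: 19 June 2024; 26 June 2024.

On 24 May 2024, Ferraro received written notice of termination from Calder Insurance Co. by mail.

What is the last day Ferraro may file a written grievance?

23 days after 24 May 2024 is June 16, 2024.
Service was by mail, adding 3 days: June 16, 2024 + 3 days = June 19, 2024.
June 19, 2024 is a listed holiday. The next qualifying day is June 20, 2024.

June 20, 2024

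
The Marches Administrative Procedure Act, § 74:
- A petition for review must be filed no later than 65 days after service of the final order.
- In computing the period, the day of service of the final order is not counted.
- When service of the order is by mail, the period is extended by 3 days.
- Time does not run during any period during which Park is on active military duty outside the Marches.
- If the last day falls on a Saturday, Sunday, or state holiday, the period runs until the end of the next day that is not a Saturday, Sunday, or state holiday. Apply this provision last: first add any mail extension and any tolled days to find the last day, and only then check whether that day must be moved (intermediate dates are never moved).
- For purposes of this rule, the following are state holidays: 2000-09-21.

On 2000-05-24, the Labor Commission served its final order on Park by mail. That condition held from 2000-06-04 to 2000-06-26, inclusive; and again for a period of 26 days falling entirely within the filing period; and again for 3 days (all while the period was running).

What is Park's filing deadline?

65 days after 2000-05-24 is July 28, 2000.
Service was by mail, adding 3 days: July 28, 2000 + 3 days = July 31, 2000.
From June 4, 2000 through June 26, 2000 inclusive is 23 days; tolling adds 23 days: July 31, 2000 + 23 days = August 23, 2000.
Tolling adds 26 days: August 23, 2000 + 26 days = September 18, 2000.
Tolling adds 3 days: September 18, 2000 + 3 days = September 21, 2000.
September 21, 2000 is a listed holiday. The next qualifying day is September 22, 2000.

September 22, 2000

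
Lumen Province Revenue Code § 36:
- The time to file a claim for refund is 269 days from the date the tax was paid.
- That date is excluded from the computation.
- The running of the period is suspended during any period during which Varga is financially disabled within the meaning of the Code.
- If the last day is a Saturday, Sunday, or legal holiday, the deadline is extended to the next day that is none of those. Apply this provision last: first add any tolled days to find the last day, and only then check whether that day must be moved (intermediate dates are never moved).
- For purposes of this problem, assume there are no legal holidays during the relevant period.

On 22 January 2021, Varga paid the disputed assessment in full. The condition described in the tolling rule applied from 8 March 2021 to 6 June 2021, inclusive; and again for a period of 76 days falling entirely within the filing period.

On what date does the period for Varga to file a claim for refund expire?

269 days after 22 January 2021 is October 18, 2021.
From March 8, 2021 through June 6, 2021 inclusive is 91 days; tolling adds 91 days: October 18, 2021 + 91 days = January 17, 2022.
Tolling adds 76 days: January 17, 2022 + 76 days = April 3, 2022.
April 3, 2022 is Sunday. The next qualifying day is April 4, 2022.

April 4, 2022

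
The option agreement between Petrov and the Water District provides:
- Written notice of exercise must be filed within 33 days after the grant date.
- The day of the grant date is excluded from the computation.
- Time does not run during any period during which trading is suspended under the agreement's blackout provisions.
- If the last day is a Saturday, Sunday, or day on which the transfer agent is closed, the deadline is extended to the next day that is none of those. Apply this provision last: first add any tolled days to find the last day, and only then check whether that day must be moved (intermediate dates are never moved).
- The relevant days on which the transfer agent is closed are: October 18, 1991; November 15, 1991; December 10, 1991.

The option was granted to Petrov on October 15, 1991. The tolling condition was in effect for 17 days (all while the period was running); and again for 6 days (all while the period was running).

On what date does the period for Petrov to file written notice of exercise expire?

December 11, 1991

33 days after October 15, 1991 is November 17, 1991.
Tolling adds 17 days: November 17, 1991 + 17 days = December 4, 1991.
Tolling adds 6 days: December 4, 1991 + 6 days = December 10, 1991.
December 10, 1991 is a listed holiday. The next qualifying day is December 11, 1991.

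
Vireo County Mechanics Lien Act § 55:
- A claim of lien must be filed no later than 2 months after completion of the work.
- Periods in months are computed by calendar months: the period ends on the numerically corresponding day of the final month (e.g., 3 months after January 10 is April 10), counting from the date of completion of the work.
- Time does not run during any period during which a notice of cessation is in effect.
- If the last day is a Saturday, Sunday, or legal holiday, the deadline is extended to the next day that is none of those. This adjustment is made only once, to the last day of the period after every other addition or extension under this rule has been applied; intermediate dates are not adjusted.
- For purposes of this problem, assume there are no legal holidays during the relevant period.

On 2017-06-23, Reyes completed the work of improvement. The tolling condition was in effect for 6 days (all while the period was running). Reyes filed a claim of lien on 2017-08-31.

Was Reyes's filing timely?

2 months after 2017-06-23 is August 23, 2017.
Tolling adds 6 days: August 23, 2017 + 6 days = August 29, 2017.
August 29, 2017 is a Tuesday and not a legal holiday, so no extension applies.
The deadline is August 29, 2017; the filing on August 31, 2017 is after that date.

No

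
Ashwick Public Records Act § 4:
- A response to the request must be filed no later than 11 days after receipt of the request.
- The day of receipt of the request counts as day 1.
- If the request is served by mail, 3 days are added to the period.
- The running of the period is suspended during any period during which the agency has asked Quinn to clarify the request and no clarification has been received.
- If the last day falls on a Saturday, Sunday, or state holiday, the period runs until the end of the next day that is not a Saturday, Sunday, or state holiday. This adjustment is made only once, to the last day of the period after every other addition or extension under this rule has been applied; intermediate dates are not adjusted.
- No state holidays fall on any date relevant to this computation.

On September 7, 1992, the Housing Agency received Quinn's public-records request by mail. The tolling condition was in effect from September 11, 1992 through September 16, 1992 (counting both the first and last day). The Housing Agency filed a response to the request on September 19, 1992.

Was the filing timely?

Counting September 7, 1992 as day 1, day 11 is September 17, 1992.
Service was by mail, adding 3 days: September 17, 1992 + 3 days = September 20, 1992.
From September 11, 1992 through September 16, 1992 inclusive is 6 days; tolling adds 6 days: September 20, 1992 + 6 days = September 26, 1992.
September 26, 1992 is Saturday; September 27, 1992 is Sunday. The next qualifying day is September 28, 1992.
The deadline is September 28, 1992; the filing on September 19, 1992 is on or before that date.

Yes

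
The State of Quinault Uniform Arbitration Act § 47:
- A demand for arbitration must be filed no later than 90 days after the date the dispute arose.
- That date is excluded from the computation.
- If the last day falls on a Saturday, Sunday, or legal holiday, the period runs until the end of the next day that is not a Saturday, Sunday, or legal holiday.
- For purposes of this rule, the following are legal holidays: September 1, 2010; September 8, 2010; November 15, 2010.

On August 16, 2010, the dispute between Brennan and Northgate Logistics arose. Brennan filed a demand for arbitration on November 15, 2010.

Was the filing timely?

Yes

90 days after August 16, 2010 is November 14, 2010.
November 14, 2010 is Sunday; November 15, 2010 is a listed holiday. The next qualifying day is November 16, 2010.
The deadline is November 16, 2010; the filing on November 15, 2010 is on or before that date.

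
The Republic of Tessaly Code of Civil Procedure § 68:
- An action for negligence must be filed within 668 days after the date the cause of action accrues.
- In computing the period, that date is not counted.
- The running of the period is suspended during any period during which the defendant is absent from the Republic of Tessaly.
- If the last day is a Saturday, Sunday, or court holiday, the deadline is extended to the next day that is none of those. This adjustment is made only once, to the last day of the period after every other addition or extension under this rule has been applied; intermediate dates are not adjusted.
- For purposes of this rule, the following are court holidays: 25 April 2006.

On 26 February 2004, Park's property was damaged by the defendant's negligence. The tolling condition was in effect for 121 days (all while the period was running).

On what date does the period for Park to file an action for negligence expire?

668 days after 26 February 2004 is December 25, 2005.
Tolling adds 121 days: December 25, 2005 + 121 days = April 25, 2006.
April 25, 2006 is a listed holiday. The next qualifying day is April 26, 2006.

April 26, 2006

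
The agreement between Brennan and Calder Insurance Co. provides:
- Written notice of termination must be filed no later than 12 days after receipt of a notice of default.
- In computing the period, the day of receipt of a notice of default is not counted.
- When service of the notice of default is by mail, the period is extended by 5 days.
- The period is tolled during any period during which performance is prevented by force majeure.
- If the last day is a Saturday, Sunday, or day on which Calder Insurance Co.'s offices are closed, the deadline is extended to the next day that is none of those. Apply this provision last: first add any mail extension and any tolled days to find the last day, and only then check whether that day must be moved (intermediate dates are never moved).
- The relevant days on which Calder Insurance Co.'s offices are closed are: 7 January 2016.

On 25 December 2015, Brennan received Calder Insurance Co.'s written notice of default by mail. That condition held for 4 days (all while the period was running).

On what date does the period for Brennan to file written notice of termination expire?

12 days after 25 December 2015 is January 6, 2016.
Service was by mail, adding 5 days: January 6, 2016 + 5 days = January 11, 2016.
Tolling adds 4 days: January 11, 2016 + 4 days = January 15, 2016.
January 15, 2016 is a Friday and not a day on which Calder Insurance Co.'s offices are closed, so no extension applies.

January 15, 2016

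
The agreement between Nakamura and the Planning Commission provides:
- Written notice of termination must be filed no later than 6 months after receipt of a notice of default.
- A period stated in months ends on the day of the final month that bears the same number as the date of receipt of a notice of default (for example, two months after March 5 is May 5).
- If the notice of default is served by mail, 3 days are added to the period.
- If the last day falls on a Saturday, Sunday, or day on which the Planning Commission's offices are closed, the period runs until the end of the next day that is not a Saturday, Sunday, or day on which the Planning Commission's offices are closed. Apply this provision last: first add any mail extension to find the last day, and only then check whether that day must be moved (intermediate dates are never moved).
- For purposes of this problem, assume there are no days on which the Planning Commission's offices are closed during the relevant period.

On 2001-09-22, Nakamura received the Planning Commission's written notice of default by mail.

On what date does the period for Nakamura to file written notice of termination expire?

6 months after 2001-09-22 is March 22, 2002.
Service was by mail, adding 3 days: March 22, 2002 + 3 days = March 25, 2002.
March 25, 2002 is a Monday and not a day on which the Planning Commission's offices are closed, so no extension applies.

March 25, 2002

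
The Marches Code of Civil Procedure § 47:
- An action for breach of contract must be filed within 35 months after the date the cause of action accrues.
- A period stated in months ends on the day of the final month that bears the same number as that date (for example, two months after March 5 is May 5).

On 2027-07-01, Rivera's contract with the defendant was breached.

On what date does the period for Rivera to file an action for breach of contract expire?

June 1, 2030

35 months after 2027-07-01 is June 1, 2030.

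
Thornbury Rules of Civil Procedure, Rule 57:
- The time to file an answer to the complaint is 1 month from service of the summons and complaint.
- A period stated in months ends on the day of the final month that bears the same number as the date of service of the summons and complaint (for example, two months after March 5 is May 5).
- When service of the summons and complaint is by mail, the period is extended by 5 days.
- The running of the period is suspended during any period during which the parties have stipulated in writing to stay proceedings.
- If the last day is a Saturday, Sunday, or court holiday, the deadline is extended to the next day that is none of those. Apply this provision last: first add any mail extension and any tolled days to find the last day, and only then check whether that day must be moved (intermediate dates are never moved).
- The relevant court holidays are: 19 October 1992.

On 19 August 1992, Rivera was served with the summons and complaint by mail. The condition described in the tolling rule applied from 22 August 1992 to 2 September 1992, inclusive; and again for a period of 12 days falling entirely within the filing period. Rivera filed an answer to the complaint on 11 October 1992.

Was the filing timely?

Yes

1 month after 19 August 1992 is September 19, 1992.
Service was by mail, adding 5 days: September 19, 1992 + 5 days = September 24, 1992.
From August 22, 1992 through September 2, 1992 inclusive is 12 days; tolling adds 12 days: September 24, 1992 + 12 days = October 6, 1992.
Tolling adds 12 days: October 6, 1992 + 12 days = October 18, 1992.
October 18, 1992 is Sunday; October 19, 1992 is a listed holiday. The next qualifying day is October 20, 1992.
The deadline is October 20, 1992; the filing on October 11, 1992 is on or before that date.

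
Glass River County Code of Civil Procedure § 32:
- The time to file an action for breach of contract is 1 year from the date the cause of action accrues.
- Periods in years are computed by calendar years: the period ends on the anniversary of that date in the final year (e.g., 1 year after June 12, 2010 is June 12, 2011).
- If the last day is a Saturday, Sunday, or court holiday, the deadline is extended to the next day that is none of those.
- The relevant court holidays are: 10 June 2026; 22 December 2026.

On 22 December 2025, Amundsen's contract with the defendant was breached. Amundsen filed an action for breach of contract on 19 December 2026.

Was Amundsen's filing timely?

Yes

1 year after 22 December 2025 is December 22, 2026.
December 22, 2026 is a listed holiday. The next qualifying day is December 23, 2026.
The deadline is December 23, 2026; the filing on December 19, 2026 is on or before that date.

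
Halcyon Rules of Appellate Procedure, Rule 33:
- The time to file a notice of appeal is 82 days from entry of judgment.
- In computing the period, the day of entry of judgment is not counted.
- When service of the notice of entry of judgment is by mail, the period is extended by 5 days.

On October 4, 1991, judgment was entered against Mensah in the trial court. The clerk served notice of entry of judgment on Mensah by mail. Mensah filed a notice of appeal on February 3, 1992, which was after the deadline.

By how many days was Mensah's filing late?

82 days after October 4, 1991 is December 25, 1991.
Service was by mail, adding 5 days: December 25, 1991 + 5 days = December 30, 1991.
The deadline is December 30, 1991; from December 30, 1991 to February 3, 1992 is 35 days.

35 days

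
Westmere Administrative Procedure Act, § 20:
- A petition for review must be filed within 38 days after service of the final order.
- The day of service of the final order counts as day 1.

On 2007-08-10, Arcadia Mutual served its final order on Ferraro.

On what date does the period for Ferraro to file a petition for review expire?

September 16, 2007

Counting 2007-08-10 as day 1, day 38 is September 16, 2007.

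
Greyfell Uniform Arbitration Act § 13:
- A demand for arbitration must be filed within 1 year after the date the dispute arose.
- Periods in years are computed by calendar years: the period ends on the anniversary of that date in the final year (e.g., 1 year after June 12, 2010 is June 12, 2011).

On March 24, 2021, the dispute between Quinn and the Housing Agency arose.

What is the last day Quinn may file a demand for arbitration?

March 24, 2022

1 year after March 24, 2021 is March 24, 2022.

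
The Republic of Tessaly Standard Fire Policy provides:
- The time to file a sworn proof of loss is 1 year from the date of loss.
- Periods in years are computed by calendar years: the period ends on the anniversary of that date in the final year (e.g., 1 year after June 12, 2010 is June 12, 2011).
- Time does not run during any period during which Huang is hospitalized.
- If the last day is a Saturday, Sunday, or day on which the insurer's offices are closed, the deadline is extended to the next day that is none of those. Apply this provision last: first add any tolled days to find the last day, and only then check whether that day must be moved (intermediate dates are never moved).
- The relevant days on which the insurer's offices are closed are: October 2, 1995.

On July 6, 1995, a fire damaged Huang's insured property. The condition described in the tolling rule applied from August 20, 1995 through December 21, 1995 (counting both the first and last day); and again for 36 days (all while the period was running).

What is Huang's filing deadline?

1 year after July 6, 1995 is July 6, 1996.
From August 20, 1995 through December 21, 1995 inclusive is 124 days; tolling adds 124 days: July 6, 1996 + 124 days = November 7, 1996.
Tolling adds 36 days: November 7, 1996 + 36 days = December 13, 1996.
December 13, 1996 is a Friday and not a day on which the insurer's offices are closed, so no extension applies.

December 13, 1996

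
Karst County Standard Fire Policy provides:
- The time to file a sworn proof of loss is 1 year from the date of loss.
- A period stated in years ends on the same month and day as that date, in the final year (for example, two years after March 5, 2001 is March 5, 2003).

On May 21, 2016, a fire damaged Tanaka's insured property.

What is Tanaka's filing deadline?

1 year after May 21, 2016 is May 21, 2017.

May 21, 2017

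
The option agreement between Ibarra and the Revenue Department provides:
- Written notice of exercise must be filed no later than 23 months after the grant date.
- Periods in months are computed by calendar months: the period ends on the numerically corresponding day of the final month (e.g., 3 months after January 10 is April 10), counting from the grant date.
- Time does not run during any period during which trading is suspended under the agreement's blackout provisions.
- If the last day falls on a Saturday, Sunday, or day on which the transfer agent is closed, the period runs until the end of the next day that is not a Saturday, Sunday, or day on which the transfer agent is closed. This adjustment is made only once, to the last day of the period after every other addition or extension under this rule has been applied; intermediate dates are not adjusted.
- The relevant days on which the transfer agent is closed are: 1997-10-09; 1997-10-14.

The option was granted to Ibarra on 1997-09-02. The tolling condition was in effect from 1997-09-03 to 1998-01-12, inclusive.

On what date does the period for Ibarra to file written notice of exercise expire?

December 13, 1999

23 months after 1997-09-02 is August 2, 1999.
From September 3, 1997 through January 12, 1998 inclusive is 132 days; tolling adds 132 days: August 2, 1999 + 132 days = December 12, 1999.
December 12, 1999 is Sunday. The next qualifying day is December 13, 1999.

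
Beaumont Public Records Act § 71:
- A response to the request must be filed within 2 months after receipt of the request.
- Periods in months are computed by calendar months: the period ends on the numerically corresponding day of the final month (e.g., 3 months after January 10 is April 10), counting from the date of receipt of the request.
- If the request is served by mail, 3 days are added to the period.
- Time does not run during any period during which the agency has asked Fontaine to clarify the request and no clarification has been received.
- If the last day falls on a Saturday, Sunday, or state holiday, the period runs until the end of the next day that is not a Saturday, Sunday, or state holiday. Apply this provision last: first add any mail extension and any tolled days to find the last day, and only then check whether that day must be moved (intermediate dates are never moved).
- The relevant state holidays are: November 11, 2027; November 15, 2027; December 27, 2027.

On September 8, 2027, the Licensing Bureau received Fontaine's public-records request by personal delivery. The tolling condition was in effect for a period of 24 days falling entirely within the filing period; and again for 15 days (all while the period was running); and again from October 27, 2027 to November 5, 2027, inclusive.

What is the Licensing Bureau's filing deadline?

2 months after September 8, 2027 is November 8, 2027.
Service was not by mail, so no mail extension applies.
Tolling adds 24 days: November 8, 2027 + 24 days = December 2, 2027.
Tolling adds 15 days: December 2, 2027 + 15 days = December 17, 2027.
From October 27, 2027 through November 5, 2027 inclusive is 10 days; tolling adds 10 days: December 17, 2027 + 10 days = December 27, 2027.
December 27, 2027 is a listed holiday. The next qualifying day is December 28, 2027.

December 28, 2027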